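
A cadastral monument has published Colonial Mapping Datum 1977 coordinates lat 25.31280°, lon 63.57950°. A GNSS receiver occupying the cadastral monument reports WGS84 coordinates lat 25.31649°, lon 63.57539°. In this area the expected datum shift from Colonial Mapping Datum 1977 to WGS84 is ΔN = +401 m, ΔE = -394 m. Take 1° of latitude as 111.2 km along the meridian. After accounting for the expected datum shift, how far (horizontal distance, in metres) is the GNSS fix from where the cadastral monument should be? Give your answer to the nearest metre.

Observed coordinate differences: Δφ = +0.00369°, Δλ = -0.00411°.
Converting to metres (1° lat = 111200 m, cos φ = 0.903987): observed ΔN = 410.3 m, observed ΔE = -413.2 m.
Subtracting the expected shift leaves a residual of 410.3 − (401) = 9.3 m north and -413.2 − (-394) = -19.2 m east.
Residual distance = √(9.3² + (-19.2)²) = 21.3 m.

21 m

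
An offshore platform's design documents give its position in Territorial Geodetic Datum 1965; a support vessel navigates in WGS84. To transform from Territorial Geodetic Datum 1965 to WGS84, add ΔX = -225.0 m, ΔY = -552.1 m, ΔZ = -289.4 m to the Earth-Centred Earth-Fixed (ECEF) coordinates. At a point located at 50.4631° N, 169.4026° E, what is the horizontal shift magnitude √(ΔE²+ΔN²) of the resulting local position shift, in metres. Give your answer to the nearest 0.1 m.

The local east axis at (φ, λ) is (−sin λ, cos λ, 0), so ΔE = −sin(169.4026°)·(-225.0) + cos(169.4026°)·(-552.1) = 584.06 m.
The local north axis is (−sin φ cos λ, −sin φ sin λ, cos φ), giving ΔN = -170.564 + 78.305 − 184.225 = -276.48 m.
Horizontal magnitude = √(ΔE² + ΔN²) = √(584.06² + (-276.48)²) = 646.20 m.

646.2 m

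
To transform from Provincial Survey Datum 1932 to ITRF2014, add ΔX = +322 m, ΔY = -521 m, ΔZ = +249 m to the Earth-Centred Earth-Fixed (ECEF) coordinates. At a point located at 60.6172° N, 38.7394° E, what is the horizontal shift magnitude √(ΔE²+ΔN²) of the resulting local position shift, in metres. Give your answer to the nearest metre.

The local east axis at (φ, λ) is (−sin λ, cos λ, 0), so ΔE = −sin(38.7394°)·322 + cos(38.7394°)·(-521) = -607.88 m.
The local north axis is (−sin φ cos λ, −sin φ sin λ, cos φ), giving ΔN = -218.851 + 284.091 + 122.170 = 187.41 m.
Horizontal magnitude = √(ΔE² + ΔN²) = √((-607.88)² + 187.41²) = 636.11 m.

636 m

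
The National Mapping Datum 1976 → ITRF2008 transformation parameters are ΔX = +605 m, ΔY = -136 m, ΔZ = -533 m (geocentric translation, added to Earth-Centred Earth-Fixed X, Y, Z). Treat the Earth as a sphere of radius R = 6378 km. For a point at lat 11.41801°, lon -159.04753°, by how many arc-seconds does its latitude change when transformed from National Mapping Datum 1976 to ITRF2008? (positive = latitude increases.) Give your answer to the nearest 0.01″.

sin φ = 0.197965, cos φ = 0.980209, sin λ = -0.357593, cos λ = -0.933877.
North component: ΔN = −sin φ cos λ·ΔX − sin φ sin λ·ΔY + cos φ·ΔZ = −(0.197965)(-0.933877)(605) − (0.197965)(-0.357593)(-136) + (0.980209)(-533) = -420.23 m.
1° of latitude spans πR/180 = 111317 m, so Δφ = -420.23 / 111317 × 3600 = -13.590″.

Δφ = -13.59″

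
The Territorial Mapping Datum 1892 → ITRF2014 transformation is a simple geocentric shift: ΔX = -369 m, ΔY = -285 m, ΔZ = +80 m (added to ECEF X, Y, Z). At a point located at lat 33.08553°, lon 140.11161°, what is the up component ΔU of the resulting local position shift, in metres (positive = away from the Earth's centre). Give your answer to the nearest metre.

ΔU = 128 m

The local up (radial) axis is (cos φ cos λ, cos φ sin λ, sin φ), giving ΔU = 237.224 − 153.134 + 43.671 = 127.76 m.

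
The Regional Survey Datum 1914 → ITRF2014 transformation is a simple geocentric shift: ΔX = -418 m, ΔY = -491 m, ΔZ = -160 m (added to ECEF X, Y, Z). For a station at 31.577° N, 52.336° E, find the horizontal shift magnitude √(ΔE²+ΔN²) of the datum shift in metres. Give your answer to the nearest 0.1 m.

203.3 m

The local east axis at (φ, λ) is (−sin λ, cos λ, 0), so ΔE = −sin(52.336°)·(-418) + cos(52.336°)·(-491) = 30.88 m.
The local north axis is (−sin φ cos λ, −sin φ sin λ, cos φ), giving ΔN = 133.744 + 203.530 − 136.310 = 200.96 m.
Horizontal magnitude = √(ΔE² + ΔN²) = √(30.88² + 200.96²) = 203.32 m.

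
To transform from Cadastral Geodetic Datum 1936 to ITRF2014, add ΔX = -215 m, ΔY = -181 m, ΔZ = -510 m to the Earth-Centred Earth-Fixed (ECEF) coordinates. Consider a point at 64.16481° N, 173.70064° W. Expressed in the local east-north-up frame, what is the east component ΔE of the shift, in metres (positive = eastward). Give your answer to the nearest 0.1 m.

At φ = 64.16481°, λ = -173.70064°: sin φ = 0.900051, cos φ = 0.435784, sin λ = -0.109723, cos λ = -0.993962.
ΔE = −sin λ·ΔX + cos λ·ΔY = −(-0.109723)·(-215) + (-0.993962)·(-181) = 156.32 m.

ΔE = 156.3 m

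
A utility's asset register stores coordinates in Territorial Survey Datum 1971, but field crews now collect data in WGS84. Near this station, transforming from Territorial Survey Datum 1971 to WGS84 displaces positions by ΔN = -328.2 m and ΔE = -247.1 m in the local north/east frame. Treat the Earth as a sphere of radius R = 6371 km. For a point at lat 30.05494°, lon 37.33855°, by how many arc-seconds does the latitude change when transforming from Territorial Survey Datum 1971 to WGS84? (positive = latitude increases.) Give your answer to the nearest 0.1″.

Δφ = -10.6″

On a sphere of radius R, 1 rad of latitude = R, so Δφ = ΔN / R = -328.2 / 6371000 = -5.1515e-05 rad = -10.626″.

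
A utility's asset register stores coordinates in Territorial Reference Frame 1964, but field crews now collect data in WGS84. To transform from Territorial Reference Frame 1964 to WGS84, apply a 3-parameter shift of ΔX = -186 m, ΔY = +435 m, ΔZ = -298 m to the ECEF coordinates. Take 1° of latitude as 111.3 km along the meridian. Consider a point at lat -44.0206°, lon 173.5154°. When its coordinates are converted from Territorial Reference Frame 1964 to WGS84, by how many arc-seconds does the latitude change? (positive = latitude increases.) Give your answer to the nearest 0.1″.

Δφ = -1.7″

sin φ = -0.694917, cos φ = 0.719090, sin λ = 0.112936, cos λ = -0.993602.
North component: ΔN = −sin φ cos λ·ΔX − sin φ sin λ·ΔY + cos φ·ΔZ = −(-0.694917)(-0.993602)(-186) − (-0.694917)(0.112936)(435) + (0.719090)(-298) = -51.72 m.
1° of latitude spans 111300 m, so Δφ = -51.72 / 111300 × 3600 = -1.673″.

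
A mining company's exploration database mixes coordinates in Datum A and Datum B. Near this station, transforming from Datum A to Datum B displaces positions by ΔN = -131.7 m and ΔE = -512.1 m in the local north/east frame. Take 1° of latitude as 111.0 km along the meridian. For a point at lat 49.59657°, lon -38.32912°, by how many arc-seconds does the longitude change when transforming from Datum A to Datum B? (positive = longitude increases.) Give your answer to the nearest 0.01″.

Δλ = -25.62″

At latitude 49.59657°, cos φ = 0.648165.
1° of longitude at this latitude = 111.0 × cos φ = 71.95 km, so Δλ = -512.1 / 71946.4 = -0.0071178° = -25.624″.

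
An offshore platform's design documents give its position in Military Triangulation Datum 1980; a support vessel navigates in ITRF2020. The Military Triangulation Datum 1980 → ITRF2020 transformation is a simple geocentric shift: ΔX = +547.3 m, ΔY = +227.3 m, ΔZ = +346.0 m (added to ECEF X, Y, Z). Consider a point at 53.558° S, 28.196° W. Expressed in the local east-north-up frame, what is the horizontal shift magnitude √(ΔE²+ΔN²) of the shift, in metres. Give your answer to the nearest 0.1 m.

684.0 m

At φ = -53.558°, λ = -28.196°: sin φ = -0.804459, cos φ = 0.594009, sin λ = -0.472489, cos λ = 0.881336.
ΔE = −sin λ·ΔX + cos λ·ΔY = −(-0.472489)·(547.3) + (0.881336)·(227.3) = 458.92 m.
ΔN = −sin φ cos λ·ΔX − sin φ sin λ·ΔY + cos φ·ΔZ = −(-0.804459)(0.881336)(547.3) − (-0.804459)(-0.472489)(227.3) + (0.594009)(346.0) = 507.17 m.
Horizontal magnitude = √(ΔE² + ΔN²) = √(458.92² + 507.17²) = 683.98 m.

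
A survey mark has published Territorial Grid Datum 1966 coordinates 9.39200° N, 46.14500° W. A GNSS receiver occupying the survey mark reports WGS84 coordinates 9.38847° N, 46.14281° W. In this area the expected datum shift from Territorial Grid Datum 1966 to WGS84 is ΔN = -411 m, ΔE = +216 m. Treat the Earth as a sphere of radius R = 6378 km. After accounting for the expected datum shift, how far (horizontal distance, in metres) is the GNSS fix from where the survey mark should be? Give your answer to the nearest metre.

Observed coordinate differences: Δφ = -0.00353°, Δλ = +0.00219°.
Converting to metres (1° lat = 111317 m, cos φ = 0.986595): observed ΔN = -392.9 m, observed ΔE = 240.5 m.
Subtracting the expected shift leaves a residual of -392.9 − (-411) = 18.1 m north and 240.5 − (216) = 24.5 m east.
Residual distance = √(18.1² + 24.5²) = 30.4 m.

30 m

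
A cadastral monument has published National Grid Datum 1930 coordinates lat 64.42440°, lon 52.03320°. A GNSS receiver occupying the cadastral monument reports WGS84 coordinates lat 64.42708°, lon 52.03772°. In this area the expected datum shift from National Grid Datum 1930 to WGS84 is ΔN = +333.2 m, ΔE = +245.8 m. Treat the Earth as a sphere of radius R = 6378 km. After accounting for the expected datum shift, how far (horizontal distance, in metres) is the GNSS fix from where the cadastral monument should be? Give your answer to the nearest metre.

45 m

Observed coordinate differences: Δφ = +0.00268°, Δλ = +0.00452°.
Converting to metres (1° lat = 111317 m, cos φ = 0.431702): observed ΔN = 298.3 m, observed ΔE = 217.2 m.
Subtracting the expected shift leaves a residual of 298.3 − (333.2) = -34.9 m north and 217.2 − (245.8) = -28.6 m east.
Residual distance = √((-34.9)² + (-28.6)²) = 45.1 m.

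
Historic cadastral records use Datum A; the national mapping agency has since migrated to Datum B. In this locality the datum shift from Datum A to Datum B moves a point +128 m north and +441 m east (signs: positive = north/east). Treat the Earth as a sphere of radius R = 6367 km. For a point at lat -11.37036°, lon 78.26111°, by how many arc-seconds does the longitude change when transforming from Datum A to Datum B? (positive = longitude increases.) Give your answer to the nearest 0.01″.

At latitude -11.37036°, cos φ = 0.980373.
One radian of longitude at latitude φ spans R cos φ, so Δλ = ΔE / (R cos φ) = 441.0 / (6367000 × 0.980373) = 7.0650e-05 rad = 14.573″.

Δλ = 14.57″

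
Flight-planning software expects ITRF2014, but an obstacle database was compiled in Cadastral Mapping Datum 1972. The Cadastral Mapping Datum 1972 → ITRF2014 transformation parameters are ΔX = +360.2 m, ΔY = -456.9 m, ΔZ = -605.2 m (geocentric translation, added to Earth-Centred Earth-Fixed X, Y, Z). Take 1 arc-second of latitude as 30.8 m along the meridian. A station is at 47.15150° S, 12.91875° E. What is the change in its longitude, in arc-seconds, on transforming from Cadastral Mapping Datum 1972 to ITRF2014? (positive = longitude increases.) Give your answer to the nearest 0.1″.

Δλ = -25.1″

sin φ = -0.733154, cos φ = 0.680062, sin λ = 0.223569, cos λ = 0.974688.
East component: ΔE = −sin λ·ΔX + cos λ·ΔY = −(0.223569)(360.2) + (0.974688)(-456.9) = -525.86 m.
1° of latitude spans 3600 × 30.80 = 110880 m; at latitude φ, 1° of longitude spans that × cos φ = 75405.3 m, so Δλ = -525.86 / 75405.3 × 3600 = -25.106″.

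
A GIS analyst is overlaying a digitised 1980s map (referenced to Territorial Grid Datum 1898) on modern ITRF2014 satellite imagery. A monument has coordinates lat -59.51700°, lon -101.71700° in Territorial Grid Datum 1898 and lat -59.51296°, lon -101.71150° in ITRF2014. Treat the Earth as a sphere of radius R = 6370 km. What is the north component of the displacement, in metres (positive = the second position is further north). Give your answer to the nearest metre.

ΔN = 449 m

Δφ = -59.51296° − -59.51700° = +0.00404°; Δλ = -101.71150° − -101.71700° = +0.00550°.
1° along a meridian = πR/180 = 111177 m.
ΔN = Δφ × 111177 = 449.2 m; ΔE = Δλ × 111177 × cos(-59.51700°) = +0.00550 × 111177 × 0.507283 = 310.2 m.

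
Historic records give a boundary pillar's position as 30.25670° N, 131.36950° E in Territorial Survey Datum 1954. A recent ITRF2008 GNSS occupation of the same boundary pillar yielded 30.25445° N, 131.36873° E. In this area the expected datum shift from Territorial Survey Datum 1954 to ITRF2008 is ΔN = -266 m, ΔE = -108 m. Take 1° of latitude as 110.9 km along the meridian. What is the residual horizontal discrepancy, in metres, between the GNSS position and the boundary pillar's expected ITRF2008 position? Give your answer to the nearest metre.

38 m

Observed coordinate differences: Δφ = -0.00225°, Δλ = -0.00077°.
Converting to metres (1° lat = 110900 m, cos φ = 0.863777): observed ΔN = -249.5 m, observed ΔE = -73.8 m.
Subtracting the expected shift leaves a residual of -249.5 − (-266) = 16.5 m north and -73.8 − (-108) = 34.2 m east.
Residual distance = √(16.5² + 34.2²) = 38.0 m.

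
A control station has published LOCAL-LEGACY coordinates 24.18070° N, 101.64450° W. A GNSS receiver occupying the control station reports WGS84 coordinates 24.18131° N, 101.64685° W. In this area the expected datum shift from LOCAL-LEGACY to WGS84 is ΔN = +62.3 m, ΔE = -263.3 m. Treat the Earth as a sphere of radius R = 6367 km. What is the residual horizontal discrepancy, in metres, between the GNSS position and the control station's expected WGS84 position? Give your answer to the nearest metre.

26 m

Observed coordinate differences: Δφ = +0.00061°, Δλ = -0.00235°.
Converting to metres (1° lat = 111125 m, cos φ = 0.912258): observed ΔN = 67.8 m, observed ΔE = -238.2 m.
Subtracting the expected shift leaves a residual of 67.8 − (62.3) = 5.5 m north and -238.2 − (-263.3) = 25.1 m east.
Residual distance = √(5.5² + 25.1²) = 25.7 m.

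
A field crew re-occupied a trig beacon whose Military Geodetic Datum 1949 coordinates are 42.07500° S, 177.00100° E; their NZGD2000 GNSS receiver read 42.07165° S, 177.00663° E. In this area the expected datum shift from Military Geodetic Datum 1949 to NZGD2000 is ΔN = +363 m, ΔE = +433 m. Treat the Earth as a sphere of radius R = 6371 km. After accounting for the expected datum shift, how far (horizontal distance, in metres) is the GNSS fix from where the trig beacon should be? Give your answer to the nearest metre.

Observed coordinate differences: Δφ = +0.00335°, Δλ = +0.00563°.
Converting to metres (1° lat = 111195 m, cos φ = 0.742268): observed ΔN = 372.5 m, observed ΔE = 464.7 m.
Subtracting the expected shift leaves a residual of 372.5 − (363) = 9.5 m north and 464.7 − (433) = 31.7 m east.
Residual distance = √(9.5² + 31.7²) = 33.1 m.

33 m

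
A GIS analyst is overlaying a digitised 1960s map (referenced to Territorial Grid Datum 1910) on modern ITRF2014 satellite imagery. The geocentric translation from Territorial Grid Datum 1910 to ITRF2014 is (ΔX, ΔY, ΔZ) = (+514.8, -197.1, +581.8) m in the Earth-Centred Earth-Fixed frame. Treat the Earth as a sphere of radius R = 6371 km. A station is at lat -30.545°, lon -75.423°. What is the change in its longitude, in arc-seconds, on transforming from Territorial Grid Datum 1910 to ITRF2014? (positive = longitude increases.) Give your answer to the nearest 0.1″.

Δλ = 16.9″

sin φ = -0.508215, cos φ = 0.861230, sin λ = -0.967810, cos λ = 0.251681.
East component: ΔE = −sin λ·ΔX + cos λ·ΔY = −(-0.967810)(514.8) + (0.251681)(-197.1) = 448.62 m.
1° of latitude spans πR/180 = 111195 m; at latitude φ, 1° of longitude spans that × cos φ = 95764.4 m, so Δλ = 448.62 / 95764.4 × 3600 = 16.865″.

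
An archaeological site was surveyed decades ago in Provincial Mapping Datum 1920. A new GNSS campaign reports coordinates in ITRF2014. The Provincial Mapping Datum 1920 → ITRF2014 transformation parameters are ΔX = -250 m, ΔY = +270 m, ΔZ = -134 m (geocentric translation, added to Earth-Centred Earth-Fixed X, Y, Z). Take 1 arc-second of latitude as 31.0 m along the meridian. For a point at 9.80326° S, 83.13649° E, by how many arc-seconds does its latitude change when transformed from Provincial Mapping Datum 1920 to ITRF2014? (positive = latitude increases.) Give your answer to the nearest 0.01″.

sin φ = -0.170266, cos φ = 0.985398, sin λ = 0.992834, cos λ = 0.119505.
North component: ΔN = −sin φ cos λ·ΔX − sin φ sin λ·ΔY + cos φ·ΔZ = −(-0.170266)(0.119505)(-250) − (-0.170266)(0.992834)(270) + (0.985398)(-134) = -91.49 m.
1° of latitude spans 3600 × 31.00 = 111600 m, so Δφ = -91.49 / 111600 × 3600 = -2.951″.

Δφ = -2.95″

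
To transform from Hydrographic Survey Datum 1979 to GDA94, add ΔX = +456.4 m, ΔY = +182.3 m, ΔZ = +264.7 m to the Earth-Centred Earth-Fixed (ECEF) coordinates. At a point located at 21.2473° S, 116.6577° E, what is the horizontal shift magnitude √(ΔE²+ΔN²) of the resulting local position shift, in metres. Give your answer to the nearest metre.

The local east axis at (φ, λ) is (−sin λ, cos λ, 0), so ΔE = −sin(116.6577°)·456.4 + cos(116.6577°)·182.3 = -489.68 m.
The local north axis is (−sin φ cos λ, −sin φ sin λ, cos φ), giving ΔN = -74.207 + 59.042 + 246.707 = 231.54 m.
Horizontal magnitude = √(ΔE² + ΔN²) = √((-489.68)² + 231.54²) = 541.66 m.

542 m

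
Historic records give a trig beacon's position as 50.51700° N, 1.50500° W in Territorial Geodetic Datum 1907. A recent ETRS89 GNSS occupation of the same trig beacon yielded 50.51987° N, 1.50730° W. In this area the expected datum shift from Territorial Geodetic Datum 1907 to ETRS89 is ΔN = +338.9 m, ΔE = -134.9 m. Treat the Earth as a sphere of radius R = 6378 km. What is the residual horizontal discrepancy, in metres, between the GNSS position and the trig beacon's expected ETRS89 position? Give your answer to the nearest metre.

34 m

Observed coordinate differences: Δφ = +0.00287°, Δλ = -0.00230°.
Converting to metres (1° lat = 111317 m, cos φ = 0.635849): observed ΔN = 319.5 m, observed ΔE = -162.8 m.
Subtracting the expected shift leaves a residual of 319.5 − (338.9) = -19.4 m north and -162.8 − (-134.9) = -27.9 m east.
Residual distance = √((-19.4)² + (-27.9)²) = 34.0 m.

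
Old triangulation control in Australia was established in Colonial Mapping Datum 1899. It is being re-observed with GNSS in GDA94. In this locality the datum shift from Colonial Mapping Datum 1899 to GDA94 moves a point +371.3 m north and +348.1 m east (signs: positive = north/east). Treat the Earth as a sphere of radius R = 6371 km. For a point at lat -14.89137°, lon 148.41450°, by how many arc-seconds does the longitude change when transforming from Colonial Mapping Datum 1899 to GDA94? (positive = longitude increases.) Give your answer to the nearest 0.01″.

Δλ = 11.66″

At latitude -14.89137°, cos φ = 0.966415.
One radian of longitude at latitude φ spans R cos φ, so Δλ = ΔE / (R cos φ) = 348.1 / (6371000 × 0.966415) = 5.6537e-05 rad = 11.662″.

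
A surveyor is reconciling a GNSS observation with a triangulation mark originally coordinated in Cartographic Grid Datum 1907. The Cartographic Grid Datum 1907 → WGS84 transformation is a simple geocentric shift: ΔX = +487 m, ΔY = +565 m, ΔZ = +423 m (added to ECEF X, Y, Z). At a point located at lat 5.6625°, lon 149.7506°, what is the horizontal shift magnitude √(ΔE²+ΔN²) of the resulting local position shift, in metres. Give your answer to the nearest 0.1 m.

At φ = 5.6625°, λ = 149.7506°: sin φ = 0.098668, cos φ = 0.995120, sin λ = 0.503765, cos λ = -0.863841.
ΔE = −sin λ·ΔX + cos λ·ΔY = −(0.503765)·(487) + (-0.863841)·(565) = -733.40 m.
ΔN = −sin φ cos λ·ΔX − sin φ sin λ·ΔY + cos φ·ΔZ = −(0.098668)(-0.863841)(487) − (0.098668)(0.503765)(565) + (0.995120)(423) = 434.36 m.
Horizontal magnitude = √(ΔE² + ΔN²) = √((-733.40)² + 434.36²) = 852.38 m.

852.4 m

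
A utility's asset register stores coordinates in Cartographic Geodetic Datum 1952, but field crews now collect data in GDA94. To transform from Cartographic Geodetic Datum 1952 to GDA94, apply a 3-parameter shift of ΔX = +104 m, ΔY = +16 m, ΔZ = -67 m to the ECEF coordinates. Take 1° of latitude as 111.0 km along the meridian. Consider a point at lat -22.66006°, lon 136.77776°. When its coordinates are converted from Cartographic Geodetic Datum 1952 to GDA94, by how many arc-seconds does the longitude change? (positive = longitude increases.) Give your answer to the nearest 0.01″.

Δλ = -2.91″

sin φ = -0.385263, cos φ = 0.922807, sin λ = 0.684830, cos λ = -0.728703.
East component: ΔE = −sin λ·ΔX + cos λ·ΔY = −(0.684830)(104) + (-0.728703)(16) = -82.88 m.
1° of latitude spans 111000 m; at latitude φ, 1° of longitude spans that × cos φ = 102431.6 m, so Δλ = -82.88 / 102431.6 × 3600 = -2.913″.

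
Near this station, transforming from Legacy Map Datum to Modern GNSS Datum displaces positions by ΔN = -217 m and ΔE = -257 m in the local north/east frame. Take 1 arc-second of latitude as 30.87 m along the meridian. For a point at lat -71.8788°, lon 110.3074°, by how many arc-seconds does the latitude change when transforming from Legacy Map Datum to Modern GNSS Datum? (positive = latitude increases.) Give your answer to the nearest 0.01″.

1″ of latitude = 30.87 m, so Δφ = -217.0 / 30.87 = -7.029″.

Δφ = -7.03″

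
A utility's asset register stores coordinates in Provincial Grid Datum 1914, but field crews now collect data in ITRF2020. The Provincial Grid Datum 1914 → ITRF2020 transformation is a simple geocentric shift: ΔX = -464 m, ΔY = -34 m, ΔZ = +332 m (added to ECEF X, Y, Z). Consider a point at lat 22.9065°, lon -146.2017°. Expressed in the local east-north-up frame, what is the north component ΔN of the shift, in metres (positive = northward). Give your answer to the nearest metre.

At φ = 22.9065°, λ = -146.2017°: sin φ = 0.389228, cos φ = 0.921141, sin λ = -0.556271, cos λ = -0.831001.
ΔN = −sin φ cos λ·ΔX − sin φ sin λ·ΔY + cos φ·ΔZ = −(0.389228)(-0.831001)(-464) − (0.389228)(-0.556271)(-34) + (0.921141)(332) = 148.38 m.

ΔN = 148 m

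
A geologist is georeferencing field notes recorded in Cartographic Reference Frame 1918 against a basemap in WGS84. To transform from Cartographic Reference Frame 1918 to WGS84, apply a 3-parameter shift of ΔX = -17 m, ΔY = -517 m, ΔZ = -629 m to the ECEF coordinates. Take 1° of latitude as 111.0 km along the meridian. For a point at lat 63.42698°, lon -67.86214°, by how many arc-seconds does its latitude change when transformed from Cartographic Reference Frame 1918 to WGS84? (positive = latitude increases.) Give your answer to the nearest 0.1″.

Δφ = -22.8″

sin φ = 0.894365, cos φ = 0.447338, sin λ = -0.926280, cos λ = 0.376836.
North component: ΔN = −sin φ cos λ·ΔX − sin φ sin λ·ΔY + cos φ·ΔZ = −(0.894365)(0.376836)(-17) − (0.894365)(-0.926280)(-517) + (0.447338)(-629) = -703.95 m.
1° of latitude spans 111000 m, so Δφ = -703.95 / 111000 × 3600 = -22.831″.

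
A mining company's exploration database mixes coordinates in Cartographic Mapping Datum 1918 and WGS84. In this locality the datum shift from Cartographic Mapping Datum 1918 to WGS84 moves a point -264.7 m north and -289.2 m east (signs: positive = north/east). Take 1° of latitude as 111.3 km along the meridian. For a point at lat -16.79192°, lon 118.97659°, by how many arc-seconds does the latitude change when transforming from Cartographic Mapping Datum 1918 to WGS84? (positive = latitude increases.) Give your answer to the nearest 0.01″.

Δφ = -8.56″

1° of latitude = 111.3 km, so Δφ = -264.7 / 111300 = -0.0023783° = -8.562″.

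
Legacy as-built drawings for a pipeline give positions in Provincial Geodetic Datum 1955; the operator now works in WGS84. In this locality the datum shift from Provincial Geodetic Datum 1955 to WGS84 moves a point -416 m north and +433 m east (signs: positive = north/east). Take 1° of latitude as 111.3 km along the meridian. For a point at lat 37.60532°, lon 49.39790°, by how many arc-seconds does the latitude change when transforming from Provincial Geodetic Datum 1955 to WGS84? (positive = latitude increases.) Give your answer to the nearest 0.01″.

1° of latitude = 111.3 km, so Δφ = -416.0 / 111300 = -0.0037376° = -13.456″.

Δφ = -13.46″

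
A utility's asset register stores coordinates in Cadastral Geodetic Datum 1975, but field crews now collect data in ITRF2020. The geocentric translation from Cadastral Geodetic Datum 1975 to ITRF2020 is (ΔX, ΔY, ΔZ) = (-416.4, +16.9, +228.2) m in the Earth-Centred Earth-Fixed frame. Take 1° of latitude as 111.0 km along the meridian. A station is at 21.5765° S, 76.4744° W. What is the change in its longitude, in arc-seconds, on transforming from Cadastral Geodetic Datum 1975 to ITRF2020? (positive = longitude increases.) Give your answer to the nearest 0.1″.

sin φ = -0.367743, cos φ = 0.929927, sin λ = -0.972266, cos λ = 0.233880.
East component: ΔE = −sin λ·ΔX + cos λ·ΔY = −(-0.972266)(-416.4) + (0.233880)(16.9) = -400.90 m.
1° of latitude spans 111000 m; at latitude φ, 1° of longitude spans that × cos φ = 103221.9 m, so Δλ = -400.90 / 103221.9 × 3600 = -13.982″.

Δλ = -14.0″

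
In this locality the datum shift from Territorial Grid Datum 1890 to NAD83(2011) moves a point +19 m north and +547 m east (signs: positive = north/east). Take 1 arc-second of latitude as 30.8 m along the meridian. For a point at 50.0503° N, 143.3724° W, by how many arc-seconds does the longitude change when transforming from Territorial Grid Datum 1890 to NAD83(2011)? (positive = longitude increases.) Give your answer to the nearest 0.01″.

Δλ = 27.66″

At latitude 50.0503°, cos φ = 0.642115.
1″ of longitude at this latitude = 30.80 × cos φ = 19.7771 m, so Δλ = 547.0 / 19.7771 = 27.658″.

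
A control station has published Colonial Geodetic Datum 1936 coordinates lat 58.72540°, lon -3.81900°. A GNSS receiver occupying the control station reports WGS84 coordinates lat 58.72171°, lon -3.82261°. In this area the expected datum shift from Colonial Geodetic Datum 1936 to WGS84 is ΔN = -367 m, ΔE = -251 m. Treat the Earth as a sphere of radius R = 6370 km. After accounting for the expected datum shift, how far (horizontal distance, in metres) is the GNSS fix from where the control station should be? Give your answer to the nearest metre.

Observed coordinate differences: Δφ = -0.00369°, Δλ = -0.00361°.
Converting to metres (1° lat = 111177 m, cos φ = 0.519140): observed ΔN = -410.2 m, observed ΔE = -208.4 m.
Subtracting the expected shift leaves a residual of -410.2 − (-367) = -43.2 m north and -208.4 − (-251) = 42.6 m east.
Residual distance = √((-43.2)² + 42.6²) = 60.7 m.

61 m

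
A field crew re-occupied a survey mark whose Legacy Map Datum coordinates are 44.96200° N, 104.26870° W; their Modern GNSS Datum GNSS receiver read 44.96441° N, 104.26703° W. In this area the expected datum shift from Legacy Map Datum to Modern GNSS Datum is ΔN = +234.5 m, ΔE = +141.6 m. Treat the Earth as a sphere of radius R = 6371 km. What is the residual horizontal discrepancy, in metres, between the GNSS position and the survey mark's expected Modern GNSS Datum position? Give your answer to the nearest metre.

Observed coordinate differences: Δφ = +0.00241°, Δλ = +0.00167°.
Converting to metres (1° lat = 111195 m, cos φ = 0.707576): observed ΔN = 268.0 m, observed ΔE = 131.4 m.
Subtracting the expected shift leaves a residual of 268.0 − (234.5) = 33.5 m north and 131.4 − (141.6) = -10.2 m east.
Residual distance = √(33.5² + (-10.2)²) = 35.0 m.

35 m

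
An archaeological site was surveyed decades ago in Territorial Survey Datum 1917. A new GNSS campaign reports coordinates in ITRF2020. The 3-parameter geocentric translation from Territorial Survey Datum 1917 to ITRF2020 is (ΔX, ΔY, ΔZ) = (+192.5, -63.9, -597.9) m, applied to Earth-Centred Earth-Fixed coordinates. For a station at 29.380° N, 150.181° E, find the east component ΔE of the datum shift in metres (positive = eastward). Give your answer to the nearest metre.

At φ = 29.380°, λ = 150.181°: sin φ = 0.490600, cos φ = 0.871385, sin λ = 0.497262, cos λ = -0.867601.
ΔE = −sin λ·ΔX + cos λ·ΔY = −(0.497262)·(192.5) + (-0.867601)·(-63.9) = -40.28 m.

ΔE = -40 m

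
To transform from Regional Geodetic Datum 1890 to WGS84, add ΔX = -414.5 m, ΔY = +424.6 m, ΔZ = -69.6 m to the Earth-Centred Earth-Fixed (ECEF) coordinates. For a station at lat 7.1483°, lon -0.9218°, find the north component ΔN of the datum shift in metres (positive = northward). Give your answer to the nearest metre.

The local north axis is (−sin φ cos λ, −sin φ sin λ, cos φ), giving ΔN = 51.573 + 0.850 − 69.059 = -16.64 m.

ΔN = -17 m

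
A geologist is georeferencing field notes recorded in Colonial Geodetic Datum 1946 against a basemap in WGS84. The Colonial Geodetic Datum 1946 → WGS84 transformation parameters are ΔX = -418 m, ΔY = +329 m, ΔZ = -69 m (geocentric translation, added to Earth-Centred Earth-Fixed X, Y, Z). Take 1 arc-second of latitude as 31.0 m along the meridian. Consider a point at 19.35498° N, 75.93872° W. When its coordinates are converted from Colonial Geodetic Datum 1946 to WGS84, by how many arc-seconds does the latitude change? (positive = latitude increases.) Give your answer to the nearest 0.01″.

sin φ = 0.331420, cos φ = 0.943483, sin λ = -0.970036, cos λ = 0.242960.
North component: ΔN = −sin φ cos λ·ΔX − sin φ sin λ·ΔY + cos φ·ΔZ = −(0.331420)(0.242960)(-418) − (0.331420)(-0.970036)(329) + (0.943483)(-69) = 74.33 m.
1° of latitude spans 3600 × 31.00 = 111600 m, so Δφ = 74.33 / 111600 × 3600 = 2.398″.

Δφ = 2.40″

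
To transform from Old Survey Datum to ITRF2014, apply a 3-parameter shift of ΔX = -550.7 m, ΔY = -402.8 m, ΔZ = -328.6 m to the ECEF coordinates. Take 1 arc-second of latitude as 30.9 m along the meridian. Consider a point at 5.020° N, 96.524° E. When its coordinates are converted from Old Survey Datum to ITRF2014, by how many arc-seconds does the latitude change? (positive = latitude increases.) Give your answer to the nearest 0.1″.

sin φ = 0.087503, cos φ = 0.996164, sin λ = 0.993524, cos λ = -0.113619.
North component: ΔN = −sin φ cos λ·ΔX − sin φ sin λ·ΔY + cos φ·ΔZ = −(0.087503)(-0.113619)(-550.7) − (0.087503)(0.993524)(-402.8) + (0.996164)(-328.6) = -297.80 m.
1° of latitude spans 3600 × 30.90 = 111240 m, so Δφ = -297.80 / 111240 × 3600 = -9.637″.

Δφ = -9.6″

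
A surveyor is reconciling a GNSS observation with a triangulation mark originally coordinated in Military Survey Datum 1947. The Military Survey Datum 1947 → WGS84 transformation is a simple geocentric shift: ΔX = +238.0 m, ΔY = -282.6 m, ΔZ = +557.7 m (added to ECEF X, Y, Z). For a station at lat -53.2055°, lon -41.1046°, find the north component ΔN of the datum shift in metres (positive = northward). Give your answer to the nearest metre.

The local north axis is (−sin φ cos λ, −sin φ sin λ, cos φ), giving ΔN = 143.610 + 148.780 + 334.033 = 626.42 m.

ΔN = 626 m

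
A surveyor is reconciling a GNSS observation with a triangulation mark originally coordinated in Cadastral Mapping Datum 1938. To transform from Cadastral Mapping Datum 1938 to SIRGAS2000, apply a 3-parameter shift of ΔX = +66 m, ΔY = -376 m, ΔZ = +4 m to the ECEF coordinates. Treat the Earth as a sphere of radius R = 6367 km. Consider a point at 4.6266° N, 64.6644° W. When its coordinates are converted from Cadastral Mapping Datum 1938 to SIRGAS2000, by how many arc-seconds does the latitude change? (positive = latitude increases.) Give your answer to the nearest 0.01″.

sin φ = 0.080662, cos φ = 0.996742, sin λ = -0.903817, cos λ = 0.427920.
North component: ΔN = −sin φ cos λ·ΔX − sin φ sin λ·ΔY + cos φ·ΔZ = −(0.080662)(0.427920)(66) − (0.080662)(-0.903817)(-376) + (0.996742)(4) = -25.70 m.
1° of latitude spans πR/180 = 111125 m, so Δφ = -25.70 / 111125 × 3600 = -0.833″.

Δφ = -0.83″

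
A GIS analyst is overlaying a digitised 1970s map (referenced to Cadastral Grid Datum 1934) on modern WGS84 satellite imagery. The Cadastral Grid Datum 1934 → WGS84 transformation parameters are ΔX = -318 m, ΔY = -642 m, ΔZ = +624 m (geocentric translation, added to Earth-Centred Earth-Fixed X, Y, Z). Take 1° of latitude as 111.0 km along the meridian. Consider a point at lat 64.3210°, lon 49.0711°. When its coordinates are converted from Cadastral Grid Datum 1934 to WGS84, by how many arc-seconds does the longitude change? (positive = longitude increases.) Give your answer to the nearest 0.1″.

sin φ = 0.901236, cos φ = 0.433329, sin λ = 0.755523, cos λ = 0.655122.
East component: ΔE = −sin λ·ΔX + cos λ·ΔY = −(0.755523)(-318) + (0.655122)(-642) = -180.33 m.
1° of latitude spans 111000 m; at latitude φ, 1° of longitude spans that × cos φ = 48099.5 m, so Δλ = -180.33 / 48099.5 × 3600 = -13.497″.

Δλ = -13.5″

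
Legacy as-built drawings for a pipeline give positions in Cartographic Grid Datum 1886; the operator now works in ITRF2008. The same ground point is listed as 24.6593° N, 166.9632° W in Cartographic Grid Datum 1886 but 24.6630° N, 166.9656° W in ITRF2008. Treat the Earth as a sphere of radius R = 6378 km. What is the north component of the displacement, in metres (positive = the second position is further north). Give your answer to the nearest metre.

Δφ = 24.6630° − 24.6593° = +0.0037°; Δλ = -166.9656° − -166.9632° = -0.0024°.
1° along a meridian = πR/180 = 111317 m.
ΔN = Δφ × 111317 = 411.9 m; ΔE = Δλ × 111317 × cos(24.6593°) = -0.0024 × 111317 × 0.908805 = -242.8 m.

ΔN = 412 m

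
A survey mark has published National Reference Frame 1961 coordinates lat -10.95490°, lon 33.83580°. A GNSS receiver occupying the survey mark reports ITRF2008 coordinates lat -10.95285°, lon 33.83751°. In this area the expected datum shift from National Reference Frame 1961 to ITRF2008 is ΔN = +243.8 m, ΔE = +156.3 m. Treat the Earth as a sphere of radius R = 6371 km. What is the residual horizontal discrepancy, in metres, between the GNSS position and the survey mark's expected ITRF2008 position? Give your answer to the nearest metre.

Observed coordinate differences: Δφ = +0.00205°, Δλ = +0.00171°.
Converting to metres (1° lat = 111195 m, cos φ = 0.981777): observed ΔN = 227.9 m, observed ΔE = 186.7 m.
Subtracting the expected shift leaves a residual of 227.9 − (243.8) = -15.9 m north and 186.7 − (156.3) = 30.4 m east.
Residual distance = √((-15.9)² + 30.4²) = 34.3 m.

34 m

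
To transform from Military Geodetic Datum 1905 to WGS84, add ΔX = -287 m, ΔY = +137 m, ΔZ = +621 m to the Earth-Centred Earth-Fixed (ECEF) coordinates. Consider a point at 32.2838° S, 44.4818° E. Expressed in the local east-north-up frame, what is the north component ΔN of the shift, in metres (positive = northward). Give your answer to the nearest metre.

At φ = -32.2838°, λ = 44.4818°: sin φ = -0.534113, cos φ = 0.845413, sin λ = 0.700683, cos λ = 0.713473.
ΔN = −sin φ cos λ·ΔX − sin φ sin λ·ΔY + cos φ·ΔZ = −(-0.534113)(0.713473)(-287) − (-0.534113)(0.700683)(137) + (0.845413)(621) = 466.90 m.

ΔN = 467 m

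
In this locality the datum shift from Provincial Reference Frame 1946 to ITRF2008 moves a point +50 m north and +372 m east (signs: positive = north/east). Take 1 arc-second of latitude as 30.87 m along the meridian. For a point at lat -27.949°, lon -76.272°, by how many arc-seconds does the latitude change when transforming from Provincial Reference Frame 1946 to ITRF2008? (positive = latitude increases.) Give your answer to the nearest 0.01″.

Δφ = 1.62″

1″ of latitude = 30.87 m, so Δφ = 50.0 / 30.87 = 1.620″.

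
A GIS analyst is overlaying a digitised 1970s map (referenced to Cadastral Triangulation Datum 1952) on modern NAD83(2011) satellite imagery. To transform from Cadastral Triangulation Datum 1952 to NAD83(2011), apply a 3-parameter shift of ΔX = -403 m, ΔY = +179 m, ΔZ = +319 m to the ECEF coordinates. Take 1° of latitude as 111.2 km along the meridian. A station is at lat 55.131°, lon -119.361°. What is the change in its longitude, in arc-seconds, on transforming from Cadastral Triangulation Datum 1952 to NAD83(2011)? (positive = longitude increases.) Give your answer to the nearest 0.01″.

sin φ = 0.820461, cos φ = 0.571702, sin λ = -0.871548, cos λ = -0.490311.
East component: ΔE = −sin λ·ΔX + cos λ·ΔY = −(-0.871548)(-403) + (-0.490311)(179) = -439.00 m.
1° of latitude spans 111200 m; at latitude φ, 1° of longitude spans that × cos φ = 63573.3 m, so Δλ = -439.00 / 63573.3 × 3600 = -24.859″.

Δλ = -24.86″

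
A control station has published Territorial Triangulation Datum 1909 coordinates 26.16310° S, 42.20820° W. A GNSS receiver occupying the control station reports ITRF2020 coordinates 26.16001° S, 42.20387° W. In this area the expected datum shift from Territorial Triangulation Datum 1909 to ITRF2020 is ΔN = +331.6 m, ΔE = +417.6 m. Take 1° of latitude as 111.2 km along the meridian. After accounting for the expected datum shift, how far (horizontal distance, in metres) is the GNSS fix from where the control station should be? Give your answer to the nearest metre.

Observed coordinate differences: Δφ = +0.00309°, Δλ = +0.00433°.
Converting to metres (1° lat = 111200 m, cos φ = 0.897543): observed ΔN = 343.6 m, observed ΔE = 432.2 m.
Subtracting the expected shift leaves a residual of 343.6 − (331.6) = 12.0 m north and 432.2 − (417.6) = 14.6 m east.
Residual distance = √(12.0² + 14.6²) = 18.9 m.

19 m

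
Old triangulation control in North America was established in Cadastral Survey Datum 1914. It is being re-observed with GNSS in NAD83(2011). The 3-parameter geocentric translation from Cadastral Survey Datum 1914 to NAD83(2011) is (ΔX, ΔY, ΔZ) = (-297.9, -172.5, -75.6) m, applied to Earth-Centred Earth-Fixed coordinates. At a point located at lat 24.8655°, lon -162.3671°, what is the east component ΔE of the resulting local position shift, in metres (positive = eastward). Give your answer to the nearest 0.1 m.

At φ = 24.8655°, λ = -162.3671°: sin φ = 0.420490, cos φ = 0.907297, sin λ = -0.302917, cos λ = -0.953017.
ΔE = −sin λ·ΔX + cos λ·ΔY = −(-0.302917)·(-297.9) + (-0.953017)·(-172.5) = 74.16 m.

ΔE = 74.2 m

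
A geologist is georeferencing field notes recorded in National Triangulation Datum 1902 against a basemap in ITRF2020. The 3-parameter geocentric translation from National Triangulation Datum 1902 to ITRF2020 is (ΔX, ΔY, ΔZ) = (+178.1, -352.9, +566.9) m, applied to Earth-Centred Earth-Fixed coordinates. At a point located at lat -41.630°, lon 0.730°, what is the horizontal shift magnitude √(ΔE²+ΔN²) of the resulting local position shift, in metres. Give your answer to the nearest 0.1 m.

At φ = -41.630°, λ = 0.730°: sin φ = -0.664318, cos φ = 0.747450, sin λ = 0.012741, cos λ = 0.999919.
ΔE = −sin λ·ΔX + cos λ·ΔY = −(0.012741)·(178.1) + (0.999919)·(-352.9) = -355.14 m.
ΔN = −sin φ cos λ·ΔX − sin φ sin λ·ΔY + cos φ·ΔZ = −(-0.664318)(0.999919)(178.1) − (-0.664318)(0.012741)(-352.9) + (0.747450)(566.9) = 539.05 m.
Horizontal magnitude = √(ΔE² + ΔN²) = √((-355.14)² + 539.05²) = 645.52 m.

645.5 m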